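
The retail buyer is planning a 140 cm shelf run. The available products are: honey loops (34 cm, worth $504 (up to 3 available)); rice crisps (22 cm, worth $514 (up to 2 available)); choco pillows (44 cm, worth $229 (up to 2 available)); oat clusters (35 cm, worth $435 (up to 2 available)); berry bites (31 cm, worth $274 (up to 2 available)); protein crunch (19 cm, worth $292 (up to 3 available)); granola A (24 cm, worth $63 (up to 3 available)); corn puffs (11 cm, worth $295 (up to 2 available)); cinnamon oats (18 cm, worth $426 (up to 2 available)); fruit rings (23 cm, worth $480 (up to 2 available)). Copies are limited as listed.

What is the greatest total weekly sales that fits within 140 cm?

3135

Density check — corn puffs 26.82, cinnamon oats 23.67, rice crisps 23.36 are the best per cm.
The ratio heuristic lands on 2×rice crisps + 2×corn puffs + 2×cinnamon oats + fruit rings (2950) but leaves 15 cm idle.
The 11 cm tied up in corn puffs is better spent on fruit rings — total rises to 3135 (137 cm).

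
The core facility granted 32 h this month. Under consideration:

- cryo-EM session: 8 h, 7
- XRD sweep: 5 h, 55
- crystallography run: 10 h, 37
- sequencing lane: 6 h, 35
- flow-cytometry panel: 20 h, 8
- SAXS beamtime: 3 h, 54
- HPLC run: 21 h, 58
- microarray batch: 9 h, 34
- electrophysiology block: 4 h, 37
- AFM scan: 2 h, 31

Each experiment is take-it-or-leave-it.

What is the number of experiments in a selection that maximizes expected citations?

Best achievable expected citations is 249.
For example XRD sweep + crystallography run + sequencing lane + SAXS beamtime + electrophysiology block + AFM scan achieves it, using 30 h.
Every optimal selection uses 6 experiments.

6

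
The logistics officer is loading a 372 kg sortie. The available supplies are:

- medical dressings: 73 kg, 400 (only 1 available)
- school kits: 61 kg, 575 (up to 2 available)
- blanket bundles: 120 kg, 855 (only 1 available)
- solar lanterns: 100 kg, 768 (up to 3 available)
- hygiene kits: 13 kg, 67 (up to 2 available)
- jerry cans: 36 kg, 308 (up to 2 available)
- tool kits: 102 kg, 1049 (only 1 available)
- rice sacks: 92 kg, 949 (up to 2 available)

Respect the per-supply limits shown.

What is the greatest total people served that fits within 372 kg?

3630

Greedy by ratio would take school kits + hygiene kits + tool kits + 2×rice sacks: 360 kg used, total 3589.
The 61 kg tied up in school kits is better spent on 2×jerry cans — total rises to 3630 (371 kg).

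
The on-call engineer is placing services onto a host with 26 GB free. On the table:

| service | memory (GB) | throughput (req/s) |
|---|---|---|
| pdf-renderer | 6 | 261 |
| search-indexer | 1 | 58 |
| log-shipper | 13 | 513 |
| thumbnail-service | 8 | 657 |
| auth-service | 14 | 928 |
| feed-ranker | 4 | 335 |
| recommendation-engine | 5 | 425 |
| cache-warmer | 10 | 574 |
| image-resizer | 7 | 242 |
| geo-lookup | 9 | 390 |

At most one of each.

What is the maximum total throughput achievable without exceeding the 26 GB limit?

Density check — recommendation-engine 85.00, feed-ranker 83.75, thumbnail-service 82.12, auth-service 66.29 are the best per GB.
Taking the top-ratio services first gives pdf-renderer + search-indexer + thumbnail-service + feed-ranker + recommendation-engine for 1736 (24 GB).
The 12 GB tied up in pdf-renderer and search-indexer and recommendation-engine is better spent on auth-service — total rises to 1920 (26 GB).
Nothing else within 26 GB beats 1920.

1920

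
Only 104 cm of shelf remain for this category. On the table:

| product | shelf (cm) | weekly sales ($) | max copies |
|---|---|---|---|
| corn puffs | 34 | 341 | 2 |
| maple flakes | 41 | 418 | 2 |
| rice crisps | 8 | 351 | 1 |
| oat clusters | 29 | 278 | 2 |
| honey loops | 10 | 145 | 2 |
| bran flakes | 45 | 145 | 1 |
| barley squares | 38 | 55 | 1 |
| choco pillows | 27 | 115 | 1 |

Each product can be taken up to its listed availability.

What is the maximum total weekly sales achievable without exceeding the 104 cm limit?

1400

Ranking by ratio (weekly sales/cm): rice crisps 43.88, honey loops 14.50, maple flakes 10.20.
The ratio ordering already packs tightly: corn puffs + maple flakes + rice crisps + 2×honey loops, 103 cm, 1400.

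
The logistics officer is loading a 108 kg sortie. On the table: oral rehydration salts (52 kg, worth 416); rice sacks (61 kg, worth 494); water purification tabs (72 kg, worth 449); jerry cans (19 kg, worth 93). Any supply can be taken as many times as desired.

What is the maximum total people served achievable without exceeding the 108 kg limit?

832

Greedy by ratio would take rice sacks + 2×jerry cans: 99 kg used, total 680.
The 99 kg tied up in rice sacks and 2×jerry cans is better spent on 2×oral rehydration salts — total rises to 832 (104 kg).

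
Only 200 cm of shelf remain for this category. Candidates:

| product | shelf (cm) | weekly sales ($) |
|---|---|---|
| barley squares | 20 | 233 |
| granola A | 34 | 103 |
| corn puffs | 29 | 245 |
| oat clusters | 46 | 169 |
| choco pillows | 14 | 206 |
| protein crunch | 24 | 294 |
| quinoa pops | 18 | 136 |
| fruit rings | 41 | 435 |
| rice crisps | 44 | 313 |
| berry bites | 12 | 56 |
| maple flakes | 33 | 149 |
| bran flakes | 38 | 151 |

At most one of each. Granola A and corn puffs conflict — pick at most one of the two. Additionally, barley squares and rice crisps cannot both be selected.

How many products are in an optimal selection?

The maximum weekly sales within 200 cm is 1756.
For example barley squares + corn puffs + choco pillows + protein crunch + quinoa pops + fruit rings + berry bites + bran flakes achieves it, using 196 cm.
All optima have 8 products.

8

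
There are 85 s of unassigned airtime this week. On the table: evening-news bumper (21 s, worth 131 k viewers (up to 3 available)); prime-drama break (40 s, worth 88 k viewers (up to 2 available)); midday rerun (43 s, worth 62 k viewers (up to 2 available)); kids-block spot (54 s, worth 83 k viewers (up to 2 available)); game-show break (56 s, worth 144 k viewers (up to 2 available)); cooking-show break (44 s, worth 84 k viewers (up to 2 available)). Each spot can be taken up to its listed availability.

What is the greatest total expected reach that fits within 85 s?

393

Density check — evening-news bumper 6.24, game-show break 2.57, prime-drama break 2.20, cooking-show break 1.91 are the best per s.
3×evening-news bumper uses 63 of the 85 s and totals 393.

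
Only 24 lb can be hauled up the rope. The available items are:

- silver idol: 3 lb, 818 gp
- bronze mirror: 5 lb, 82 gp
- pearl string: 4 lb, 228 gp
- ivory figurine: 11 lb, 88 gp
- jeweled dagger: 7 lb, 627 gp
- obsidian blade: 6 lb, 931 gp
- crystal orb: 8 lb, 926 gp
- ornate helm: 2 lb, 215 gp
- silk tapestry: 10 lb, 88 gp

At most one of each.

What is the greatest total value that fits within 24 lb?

Greedy by ratio would take silver idol + pearl string + obsidian blade + crystal orb + ornate helm: 23 lb used, total 3118.
The 6 lb tied up in pearl string and ornate helm is better spent on jeweled dagger — total rises to 3302 (24 lb).
Nothing else within 24 lb beats 3302.

3302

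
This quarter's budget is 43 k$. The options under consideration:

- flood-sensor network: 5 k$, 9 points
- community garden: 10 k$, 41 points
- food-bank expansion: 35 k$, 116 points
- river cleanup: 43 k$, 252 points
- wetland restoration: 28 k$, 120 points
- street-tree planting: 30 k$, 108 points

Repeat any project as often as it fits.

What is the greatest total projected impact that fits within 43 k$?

Taking river cleanup: 43 k$ used, 252 in projected impact.

252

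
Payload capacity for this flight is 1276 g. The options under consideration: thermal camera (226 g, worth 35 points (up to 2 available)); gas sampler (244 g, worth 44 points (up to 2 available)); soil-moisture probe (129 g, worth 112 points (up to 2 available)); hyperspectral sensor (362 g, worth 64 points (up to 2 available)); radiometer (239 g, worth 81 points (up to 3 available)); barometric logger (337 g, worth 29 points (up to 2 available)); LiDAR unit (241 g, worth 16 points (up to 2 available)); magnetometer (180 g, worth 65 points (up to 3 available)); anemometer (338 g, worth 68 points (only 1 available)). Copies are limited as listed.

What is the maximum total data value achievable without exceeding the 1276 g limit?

581

Density check — soil-moisture probe 0.87, magnetometer 0.36, radiometer 0.34, anemometer 0.20 are the best per g.
The ratio ordering already packs tightly: 2×soil-moisture probe + 2×radiometer + 3×magnetometer, 1276 g, 581.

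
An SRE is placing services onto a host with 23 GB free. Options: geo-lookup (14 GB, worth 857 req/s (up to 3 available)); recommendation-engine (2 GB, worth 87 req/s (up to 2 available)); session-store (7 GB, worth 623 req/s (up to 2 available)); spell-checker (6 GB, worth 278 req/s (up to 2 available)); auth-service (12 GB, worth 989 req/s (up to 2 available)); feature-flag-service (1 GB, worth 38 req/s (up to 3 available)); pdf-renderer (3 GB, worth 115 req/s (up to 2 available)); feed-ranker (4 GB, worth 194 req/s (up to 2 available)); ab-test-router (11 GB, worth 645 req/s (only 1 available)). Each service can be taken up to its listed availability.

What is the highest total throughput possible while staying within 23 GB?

Taking the top-ratio services first gives 2×session-store + feature-flag-service + 2×feed-ranker for 1672 (23 GB).
The 12 GB tied up in session-store and feature-flag-service and feed-ranker is better spent on auth-service — total rises to 1806 (23 GB).
Every other selection either busts 23 GB or exceeds an availability limit or fails to beat 1806.

1806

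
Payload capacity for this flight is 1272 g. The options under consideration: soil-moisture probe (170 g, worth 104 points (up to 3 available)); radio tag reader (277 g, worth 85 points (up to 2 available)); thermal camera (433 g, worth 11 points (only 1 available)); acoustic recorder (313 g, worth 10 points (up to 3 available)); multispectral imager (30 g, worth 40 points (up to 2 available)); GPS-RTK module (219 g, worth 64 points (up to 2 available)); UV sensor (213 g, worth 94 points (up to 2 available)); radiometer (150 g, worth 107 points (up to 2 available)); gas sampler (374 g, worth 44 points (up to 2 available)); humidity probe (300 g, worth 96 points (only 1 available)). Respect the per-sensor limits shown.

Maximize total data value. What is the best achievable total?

Filling by ratio: 3×soil-moisture probe + 2×multispectral imager + UV sensor + 2×radiometer for 700, with 189 g left unused.
The 30 g tied up in multispectral imager is better spent on UV sensor — total rises to 754 (1266 g).
That's the maximum — no swap from here does better than 754.

754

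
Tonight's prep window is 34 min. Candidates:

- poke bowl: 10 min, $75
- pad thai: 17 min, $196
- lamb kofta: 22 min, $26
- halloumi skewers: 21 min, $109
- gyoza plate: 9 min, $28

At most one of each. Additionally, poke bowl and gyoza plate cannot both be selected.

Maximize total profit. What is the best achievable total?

Ranking by ratio (profit/min): pad thai 11.53, poke bowl 7.50, halloumi skewers 5.19, gyoza plate 3.11.
The ratio ordering already packs tightly: poke bowl + pad thai, 27 min, 271.
The closest alternative, pad thai + gyoza plate, reaches only 224.

271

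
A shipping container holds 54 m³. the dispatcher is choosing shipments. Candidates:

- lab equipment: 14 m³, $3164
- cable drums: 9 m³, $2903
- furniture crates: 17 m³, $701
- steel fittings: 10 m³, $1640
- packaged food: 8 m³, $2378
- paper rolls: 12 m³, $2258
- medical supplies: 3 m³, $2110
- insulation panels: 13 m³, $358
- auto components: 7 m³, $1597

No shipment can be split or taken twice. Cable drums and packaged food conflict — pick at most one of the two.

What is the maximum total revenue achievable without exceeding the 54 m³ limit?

Lab equipment + steel fittings + packaged food + paper rolls + medical supplies + auto components uses 54 of the 54 m³ and totals 13147.
Next best is lab equipment + cable drums + steel fittings + paper rolls + medical supplies at 12075 (48 m³) — short by 1072.

13147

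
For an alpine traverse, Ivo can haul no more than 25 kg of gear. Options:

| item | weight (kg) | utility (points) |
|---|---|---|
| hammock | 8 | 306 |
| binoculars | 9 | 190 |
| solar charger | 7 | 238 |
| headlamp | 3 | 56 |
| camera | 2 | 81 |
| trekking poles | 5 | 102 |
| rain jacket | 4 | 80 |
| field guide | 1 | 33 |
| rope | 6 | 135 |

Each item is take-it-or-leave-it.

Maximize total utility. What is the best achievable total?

794

Density check — camera 40.50, hammock 38.25, solar charger 34.00 are the best per kg.
Taking the top-ratio items first gives hammock + solar charger + camera + field guide + rope for 793 (24 kg).
Dropping rope frees 6 kg; slotting in headlamp + rain jacket (7 kg) lifts the total to 794 at 25 kg.
That's the maximum — no swap from here does better than 794.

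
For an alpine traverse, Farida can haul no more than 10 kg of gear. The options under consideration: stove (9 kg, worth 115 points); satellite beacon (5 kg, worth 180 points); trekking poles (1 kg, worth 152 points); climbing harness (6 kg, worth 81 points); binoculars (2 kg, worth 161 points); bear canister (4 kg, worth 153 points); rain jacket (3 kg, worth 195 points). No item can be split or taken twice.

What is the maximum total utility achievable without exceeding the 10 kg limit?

661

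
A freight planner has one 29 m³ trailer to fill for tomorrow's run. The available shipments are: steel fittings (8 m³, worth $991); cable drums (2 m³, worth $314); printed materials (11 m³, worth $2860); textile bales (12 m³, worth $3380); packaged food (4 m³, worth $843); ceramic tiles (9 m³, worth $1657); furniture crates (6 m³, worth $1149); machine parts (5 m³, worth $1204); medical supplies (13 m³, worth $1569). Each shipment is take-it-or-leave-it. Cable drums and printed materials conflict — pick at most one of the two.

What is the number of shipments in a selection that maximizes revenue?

3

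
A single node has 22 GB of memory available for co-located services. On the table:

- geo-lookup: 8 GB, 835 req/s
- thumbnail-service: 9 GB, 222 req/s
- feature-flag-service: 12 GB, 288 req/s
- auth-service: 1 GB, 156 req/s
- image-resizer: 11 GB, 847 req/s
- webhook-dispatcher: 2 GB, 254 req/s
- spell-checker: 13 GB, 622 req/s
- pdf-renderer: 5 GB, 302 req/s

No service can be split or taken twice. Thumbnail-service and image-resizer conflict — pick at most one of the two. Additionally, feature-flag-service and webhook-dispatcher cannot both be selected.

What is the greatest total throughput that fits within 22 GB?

2092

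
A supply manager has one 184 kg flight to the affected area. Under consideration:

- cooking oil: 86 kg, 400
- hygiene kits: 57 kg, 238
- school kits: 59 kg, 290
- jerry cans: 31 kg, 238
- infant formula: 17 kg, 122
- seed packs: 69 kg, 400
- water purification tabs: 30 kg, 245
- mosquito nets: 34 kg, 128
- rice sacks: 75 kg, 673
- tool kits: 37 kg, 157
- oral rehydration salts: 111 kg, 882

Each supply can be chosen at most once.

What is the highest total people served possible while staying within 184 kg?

The ratio heuristic lands on jerry cans + infant formula + water purification tabs + rice sacks (1278) but leaves 31 kg idle.
Dropping infant formula and rice sacks frees 92 kg; slotting in oral rehydration salts (111 kg) lifts the total to 1365 at 172 kg.
The spare 12 kg is too small for any remaining supply, and no exchange beats 1365.

1365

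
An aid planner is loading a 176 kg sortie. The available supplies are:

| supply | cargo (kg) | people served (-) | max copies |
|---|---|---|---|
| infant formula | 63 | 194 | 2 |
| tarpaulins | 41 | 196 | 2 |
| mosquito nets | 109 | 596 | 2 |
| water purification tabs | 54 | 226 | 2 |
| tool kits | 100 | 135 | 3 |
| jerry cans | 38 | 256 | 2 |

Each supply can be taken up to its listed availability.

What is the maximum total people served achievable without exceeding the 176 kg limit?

934

Filling by ratio: 2×tarpaulins + 2×jerry cans for 904, with 18 kg left unused.
The 41 kg tied up in tarpaulins is better spent on water purification tabs — total rises to 934 (171 kg).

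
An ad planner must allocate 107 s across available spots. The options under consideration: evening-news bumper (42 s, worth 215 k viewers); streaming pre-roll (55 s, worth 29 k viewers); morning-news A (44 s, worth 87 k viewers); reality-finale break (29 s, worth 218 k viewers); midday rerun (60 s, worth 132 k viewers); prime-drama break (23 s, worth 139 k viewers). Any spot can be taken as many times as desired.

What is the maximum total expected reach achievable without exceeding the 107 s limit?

A density-first pass picks 3×reality-finale break — 654 at 87 s.
Replace reality-finale break with 2×prime-drama break: the trade gains 60 net, giving 714 at 104 s.
Every other selection either busts 107 s or fails to beat 714.

714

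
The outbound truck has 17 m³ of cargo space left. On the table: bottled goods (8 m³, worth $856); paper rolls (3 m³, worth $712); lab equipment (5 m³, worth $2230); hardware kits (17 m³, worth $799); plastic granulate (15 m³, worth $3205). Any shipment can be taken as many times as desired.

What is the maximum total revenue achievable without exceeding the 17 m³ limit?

6690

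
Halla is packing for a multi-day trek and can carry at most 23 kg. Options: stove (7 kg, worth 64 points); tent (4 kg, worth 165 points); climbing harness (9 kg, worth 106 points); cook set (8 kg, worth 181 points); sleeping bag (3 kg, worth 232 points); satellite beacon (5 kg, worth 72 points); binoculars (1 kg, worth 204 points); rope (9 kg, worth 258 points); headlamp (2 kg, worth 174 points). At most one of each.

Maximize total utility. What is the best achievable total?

1049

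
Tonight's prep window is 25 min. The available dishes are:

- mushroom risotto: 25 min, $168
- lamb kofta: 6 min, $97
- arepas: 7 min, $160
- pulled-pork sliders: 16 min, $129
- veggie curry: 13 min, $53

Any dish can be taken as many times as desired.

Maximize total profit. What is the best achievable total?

480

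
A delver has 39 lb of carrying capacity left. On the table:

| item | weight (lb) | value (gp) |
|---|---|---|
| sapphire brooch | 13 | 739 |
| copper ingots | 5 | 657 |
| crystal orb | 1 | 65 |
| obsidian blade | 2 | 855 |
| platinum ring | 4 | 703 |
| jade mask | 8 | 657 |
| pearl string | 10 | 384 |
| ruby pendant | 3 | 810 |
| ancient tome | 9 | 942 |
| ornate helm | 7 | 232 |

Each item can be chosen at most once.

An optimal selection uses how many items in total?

8

The maximum value within 39 lb is 4921.
One optimal bundle: copper ingots + crystal orb + obsidian blade + platinum ring + jade mask + ruby pendant + ancient tome + ornate helm (39 lb).
Any selection reaching 4921 contains exactly 8 items.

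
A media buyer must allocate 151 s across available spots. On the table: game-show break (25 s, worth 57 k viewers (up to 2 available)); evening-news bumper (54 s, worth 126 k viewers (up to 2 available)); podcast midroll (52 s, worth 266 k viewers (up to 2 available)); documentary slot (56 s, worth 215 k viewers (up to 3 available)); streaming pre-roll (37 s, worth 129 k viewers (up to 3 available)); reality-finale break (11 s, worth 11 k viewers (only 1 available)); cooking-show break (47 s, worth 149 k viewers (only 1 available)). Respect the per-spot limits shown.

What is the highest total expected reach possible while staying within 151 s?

681

Density check — podcast midroll 5.12, documentary slot 3.84, streaming pre-roll 3.49, cooking-show break 3.17 are the best per s.
The ratio heuristic lands on 2×podcast midroll + streaming pre-roll (661) but leaves 10 s idle.
The 37 s tied up in streaming pre-roll is better spent on cooking-show break — total rises to 681 (151 s).
No other feasible combination exceeds 681.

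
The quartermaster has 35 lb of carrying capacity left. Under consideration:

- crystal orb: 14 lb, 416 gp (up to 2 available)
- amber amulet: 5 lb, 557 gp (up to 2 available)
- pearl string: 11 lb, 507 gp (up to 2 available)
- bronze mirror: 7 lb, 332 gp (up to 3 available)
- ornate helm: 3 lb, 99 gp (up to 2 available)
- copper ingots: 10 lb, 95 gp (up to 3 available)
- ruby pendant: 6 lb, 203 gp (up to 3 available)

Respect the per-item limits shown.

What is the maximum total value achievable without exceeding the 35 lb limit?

2285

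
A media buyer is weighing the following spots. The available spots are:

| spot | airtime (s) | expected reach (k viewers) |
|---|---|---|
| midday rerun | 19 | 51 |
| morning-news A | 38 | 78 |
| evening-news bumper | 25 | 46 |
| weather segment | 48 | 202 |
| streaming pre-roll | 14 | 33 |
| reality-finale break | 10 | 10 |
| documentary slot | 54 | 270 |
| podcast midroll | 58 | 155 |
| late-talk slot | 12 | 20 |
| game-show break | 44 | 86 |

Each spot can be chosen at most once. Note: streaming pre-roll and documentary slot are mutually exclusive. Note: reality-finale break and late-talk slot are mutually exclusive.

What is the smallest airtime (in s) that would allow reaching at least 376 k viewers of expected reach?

102

Minimise s subject to total expected reach ≥ 376.
weather segment + documentary slot reaches 472 using 102 s.
Any bundle with less than 102 s falls short of 376.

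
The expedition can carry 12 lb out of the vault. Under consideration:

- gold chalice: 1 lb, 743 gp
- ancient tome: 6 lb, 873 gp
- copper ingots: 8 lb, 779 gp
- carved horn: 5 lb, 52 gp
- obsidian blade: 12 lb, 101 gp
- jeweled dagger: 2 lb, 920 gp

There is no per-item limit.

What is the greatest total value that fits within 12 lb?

8916

The ratio ordering already packs tightly: 12×gold chalice, 12 lb, 8916.
No other feasible combination exceeds 8916.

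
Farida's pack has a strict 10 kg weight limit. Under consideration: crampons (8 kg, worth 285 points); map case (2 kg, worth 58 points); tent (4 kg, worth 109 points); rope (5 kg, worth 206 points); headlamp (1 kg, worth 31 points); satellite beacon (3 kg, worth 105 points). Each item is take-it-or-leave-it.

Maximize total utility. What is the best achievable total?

369

Density check — rope 41.20, crampons 35.62, satellite beacon 35.00, headlamp 31.00 are the best per kg.
Filling by ratio: rope + headlamp + satellite beacon for 342, with 1 kg left unused.
Dropping headlamp frees 1 kg; slotting in map case (2 kg) lifts the total to 369 at 10 kg.
The closest alternative, tent + rope + headlamp, reaches only 346.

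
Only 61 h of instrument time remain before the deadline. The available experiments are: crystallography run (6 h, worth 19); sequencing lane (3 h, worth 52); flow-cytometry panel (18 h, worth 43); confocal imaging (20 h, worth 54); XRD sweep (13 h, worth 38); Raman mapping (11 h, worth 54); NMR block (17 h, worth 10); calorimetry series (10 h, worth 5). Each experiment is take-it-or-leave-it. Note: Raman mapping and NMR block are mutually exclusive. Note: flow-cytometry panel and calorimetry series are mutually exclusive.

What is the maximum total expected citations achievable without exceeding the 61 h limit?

222

A density-first pass picks crystallography run + sequencing lane + confocal imaging + XRD sweep + Raman mapping — 217 at 53 h.
Replace XRD sweep with flow-cytometry panel: the trade gains 5 net, giving 222 at 58 h.
The spare 3 h is too small for any remaining experiment, and no feasible exchange beats 222.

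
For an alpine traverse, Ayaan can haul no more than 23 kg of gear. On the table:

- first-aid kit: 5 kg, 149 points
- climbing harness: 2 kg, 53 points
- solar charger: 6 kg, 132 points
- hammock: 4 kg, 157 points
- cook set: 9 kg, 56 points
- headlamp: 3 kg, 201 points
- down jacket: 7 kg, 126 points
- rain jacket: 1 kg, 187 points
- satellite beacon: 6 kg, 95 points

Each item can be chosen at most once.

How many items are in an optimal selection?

6

Best achievable utility is 879.
One optimal bundle: first-aid kit + climbing harness + solar charger + hammock + headlamp + rain jacket (21 kg).
All optima have 6 items.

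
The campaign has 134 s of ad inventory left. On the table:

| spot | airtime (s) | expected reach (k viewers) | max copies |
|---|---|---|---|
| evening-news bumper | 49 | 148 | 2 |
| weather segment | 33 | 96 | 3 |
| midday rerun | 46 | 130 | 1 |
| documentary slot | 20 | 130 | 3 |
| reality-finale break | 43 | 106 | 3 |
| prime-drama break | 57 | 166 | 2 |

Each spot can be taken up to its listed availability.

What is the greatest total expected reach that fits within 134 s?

582

Greedy by ratio would take evening-news bumper + 3×documentary slot: 109 s used, total 538.
Dropping evening-news bumper frees 49 s; slotting in 2×weather segment (66 s) lifts the total to 582 at 126 s.
Every other selection either busts 134 s or exceeds an availability limit or fails to beat 582.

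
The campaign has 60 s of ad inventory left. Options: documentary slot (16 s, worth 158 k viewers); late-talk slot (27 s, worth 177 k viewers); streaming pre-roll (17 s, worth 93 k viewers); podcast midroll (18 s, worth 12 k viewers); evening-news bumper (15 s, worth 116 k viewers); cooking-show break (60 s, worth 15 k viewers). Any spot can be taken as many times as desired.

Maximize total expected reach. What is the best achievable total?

Density check — documentary slot 9.88, evening-news bumper 7.73, late-talk slot 6.56 are the best per s.
Greedy by ratio would take 3×documentary slot: 48 s used, total 474.
Dropping documentary slot frees 16 s; slotting in late-talk slot (27 s) lifts the total to 493 at 59 s.
No other feasible combination exceeds 493.

493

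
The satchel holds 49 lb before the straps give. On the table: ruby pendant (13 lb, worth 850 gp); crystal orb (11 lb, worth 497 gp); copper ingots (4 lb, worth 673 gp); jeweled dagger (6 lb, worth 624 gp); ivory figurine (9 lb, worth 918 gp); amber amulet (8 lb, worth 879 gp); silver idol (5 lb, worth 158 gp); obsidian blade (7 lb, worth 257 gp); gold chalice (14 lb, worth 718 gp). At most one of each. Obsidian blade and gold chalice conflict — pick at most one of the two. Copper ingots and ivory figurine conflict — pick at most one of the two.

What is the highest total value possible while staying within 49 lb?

Density check — copper ingots 168.25, amber amulet 109.88, jeweled dagger 104.00, ivory figurine 102.00 are the best per lb.
Taking ruby pendant + crystal orb + copper ingots + jeweled dagger + amber amulet + obsidian blade: 49 lb used, 3780 in value.
The closest alternative, ruby pendant + crystal orb + jeweled dagger + ivory figurine + amber amulet, reaches only 3768.

3780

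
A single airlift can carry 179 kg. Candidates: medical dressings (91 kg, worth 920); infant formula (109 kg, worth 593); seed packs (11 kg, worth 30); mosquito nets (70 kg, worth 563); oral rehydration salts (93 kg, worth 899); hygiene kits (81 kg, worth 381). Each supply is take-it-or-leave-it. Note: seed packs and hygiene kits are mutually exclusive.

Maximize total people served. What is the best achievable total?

Medical dressings + seed packs + mosquito nets uses 172 of the 179 kg and totals 1513.
Runner-up seed packs + mosquito nets + oral rehydration salts tops out at 1492.

1513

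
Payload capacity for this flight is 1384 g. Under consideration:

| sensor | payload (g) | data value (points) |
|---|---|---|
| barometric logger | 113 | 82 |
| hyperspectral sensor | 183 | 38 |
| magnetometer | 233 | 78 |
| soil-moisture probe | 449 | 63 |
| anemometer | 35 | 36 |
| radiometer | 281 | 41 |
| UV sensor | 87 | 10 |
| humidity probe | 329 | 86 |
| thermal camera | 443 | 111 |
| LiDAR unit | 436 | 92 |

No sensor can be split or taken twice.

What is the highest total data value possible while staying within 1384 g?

Ranking by ratio (data value/g): anemometer 1.03, barometric logger 0.73, magnetometer 0.33.
Best packing: barometric logger + hyperspectral sensor + magnetometer + anemometer + humidity probe + thermal camera — 1336 g, 431 total.
No other feasible combination exceeds 431.

431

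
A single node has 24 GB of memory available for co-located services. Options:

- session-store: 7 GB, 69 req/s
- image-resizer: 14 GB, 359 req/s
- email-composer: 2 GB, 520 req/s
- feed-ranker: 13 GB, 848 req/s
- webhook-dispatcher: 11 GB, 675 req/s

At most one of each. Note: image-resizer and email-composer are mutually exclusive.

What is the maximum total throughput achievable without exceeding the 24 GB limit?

Greedy by ratio would take session-store + email-composer + feed-ranker: 22 GB used, total 1437.
Dropping session-store and email-composer frees 9 GB; slotting in webhook-dispatcher (11 GB) lifts the total to 1523 at 24 GB.

1523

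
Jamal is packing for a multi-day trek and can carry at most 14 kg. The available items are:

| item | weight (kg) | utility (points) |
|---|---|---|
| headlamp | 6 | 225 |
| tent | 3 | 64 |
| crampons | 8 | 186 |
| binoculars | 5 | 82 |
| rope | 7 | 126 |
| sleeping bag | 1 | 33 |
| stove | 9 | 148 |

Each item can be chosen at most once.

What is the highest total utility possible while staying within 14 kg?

Ranking by ratio (utility/kg): headlamp 37.50, sleeping bag 33.00, crampons 23.25, tent 21.33.
The ratio heuristic lands on headlamp + tent + sleeping bag (322) but leaves 4 kg idle.
Dropping tent and sleeping bag frees 4 kg; slotting in crampons (8 kg) lifts the total to 411 at 14 kg.
An exhaustive check of the 128 subsets confirms 411.

411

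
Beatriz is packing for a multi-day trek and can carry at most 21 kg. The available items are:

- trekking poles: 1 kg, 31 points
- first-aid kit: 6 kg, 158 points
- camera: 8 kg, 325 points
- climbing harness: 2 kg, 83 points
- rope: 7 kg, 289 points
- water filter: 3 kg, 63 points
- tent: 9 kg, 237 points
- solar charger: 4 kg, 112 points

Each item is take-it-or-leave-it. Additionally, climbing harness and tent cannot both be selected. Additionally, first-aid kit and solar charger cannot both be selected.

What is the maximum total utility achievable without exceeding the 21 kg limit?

Taking the top-ratio items first gives trekking poles + camera + climbing harness + rope + water filter for 791 (21 kg).
Replace trekking poles and water filter with solar charger: the trade gains 18 net, giving 809 at 21 kg.
No other feasible combination exceeds 809.

809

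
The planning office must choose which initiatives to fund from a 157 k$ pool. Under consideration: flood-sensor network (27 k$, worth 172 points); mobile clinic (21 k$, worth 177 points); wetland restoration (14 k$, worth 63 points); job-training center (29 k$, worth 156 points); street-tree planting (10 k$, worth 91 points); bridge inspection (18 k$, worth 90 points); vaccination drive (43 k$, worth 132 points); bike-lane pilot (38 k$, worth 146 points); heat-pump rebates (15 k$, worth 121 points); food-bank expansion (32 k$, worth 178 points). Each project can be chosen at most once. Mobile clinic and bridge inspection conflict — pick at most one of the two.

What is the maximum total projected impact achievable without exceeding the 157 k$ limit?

Density check — street-tree planting 9.10, mobile clinic 8.43, heat-pump rebates 8.07, flood-sensor network 6.37 are the best per k$.
Flood-sensor network + mobile clinic + wetland restoration + job-training center + street-tree planting + heat-pump rebates + food-bank expansion uses 148 of the 157 k$ and totals 958.
Runner-up flood-sensor network + mobile clinic + wetland restoration + street-tree planting + bike-lane pilot + heat-pump rebates + food-bank expansion tops out at 948.

958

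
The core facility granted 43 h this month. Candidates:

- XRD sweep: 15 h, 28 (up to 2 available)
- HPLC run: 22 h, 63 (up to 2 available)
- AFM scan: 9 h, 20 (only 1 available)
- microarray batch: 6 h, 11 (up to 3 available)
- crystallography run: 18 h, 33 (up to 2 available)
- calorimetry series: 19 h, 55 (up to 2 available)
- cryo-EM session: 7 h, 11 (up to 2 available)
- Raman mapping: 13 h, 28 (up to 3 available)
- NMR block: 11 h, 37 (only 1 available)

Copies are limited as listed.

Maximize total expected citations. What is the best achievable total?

Density check — NMR block 3.36, calorimetry series 2.89, HPLC run 2.86 are the best per h.
Taking the top-ratio experiments first gives AFM scan + calorimetry series + NMR block for 112 (39 h).
Replace AFM scan with Raman mapping: the trade gains 8 net, giving 120 at 43 h.
No other feasible combination exceeds 120.

120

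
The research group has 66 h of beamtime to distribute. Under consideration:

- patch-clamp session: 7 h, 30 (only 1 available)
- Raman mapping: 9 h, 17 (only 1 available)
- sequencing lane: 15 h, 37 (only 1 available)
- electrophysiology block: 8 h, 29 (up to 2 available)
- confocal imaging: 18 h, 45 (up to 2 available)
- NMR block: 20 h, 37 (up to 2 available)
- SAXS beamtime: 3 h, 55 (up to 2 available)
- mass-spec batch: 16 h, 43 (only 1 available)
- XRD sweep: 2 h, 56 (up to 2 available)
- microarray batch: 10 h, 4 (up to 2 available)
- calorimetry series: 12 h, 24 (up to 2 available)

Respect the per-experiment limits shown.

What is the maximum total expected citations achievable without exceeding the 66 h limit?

392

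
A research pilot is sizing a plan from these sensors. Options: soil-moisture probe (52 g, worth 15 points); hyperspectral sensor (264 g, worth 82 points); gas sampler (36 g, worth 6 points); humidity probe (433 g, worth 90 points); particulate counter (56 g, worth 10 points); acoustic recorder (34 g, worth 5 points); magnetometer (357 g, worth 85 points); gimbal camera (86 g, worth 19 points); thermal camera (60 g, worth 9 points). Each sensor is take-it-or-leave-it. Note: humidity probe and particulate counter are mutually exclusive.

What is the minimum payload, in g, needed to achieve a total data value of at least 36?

Need the lightest bundle worth ≥ 36.
Taking soil-moisture probe + acoustic recorder + gimbal camera gives 39 (≥ 36) for 172 g.
Any bundle with less than 172 g falls short of 36.

172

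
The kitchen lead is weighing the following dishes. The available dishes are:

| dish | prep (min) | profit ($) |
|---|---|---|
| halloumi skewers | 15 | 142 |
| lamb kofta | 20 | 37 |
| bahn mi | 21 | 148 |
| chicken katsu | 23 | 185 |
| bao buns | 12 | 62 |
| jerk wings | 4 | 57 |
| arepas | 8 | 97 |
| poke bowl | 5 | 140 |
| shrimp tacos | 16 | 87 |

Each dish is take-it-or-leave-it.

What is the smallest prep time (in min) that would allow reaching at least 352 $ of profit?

28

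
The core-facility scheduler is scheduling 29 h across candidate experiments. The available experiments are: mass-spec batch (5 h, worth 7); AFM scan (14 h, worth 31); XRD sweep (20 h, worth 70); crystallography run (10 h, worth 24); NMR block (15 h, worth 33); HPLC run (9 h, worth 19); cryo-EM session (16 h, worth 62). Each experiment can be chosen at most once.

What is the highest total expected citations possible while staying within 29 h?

The ratio heuristic lands on crystallography run + cryo-EM session (86) but leaves 3 h idle.
Dropping crystallography run and cryo-EM session frees 26 h; slotting in XRD sweep + HPLC run (29 h) lifts the total to 89 at 29 h.
Next best is crystallography run + cryo-EM session at 86 (26 h) — short by 3.

89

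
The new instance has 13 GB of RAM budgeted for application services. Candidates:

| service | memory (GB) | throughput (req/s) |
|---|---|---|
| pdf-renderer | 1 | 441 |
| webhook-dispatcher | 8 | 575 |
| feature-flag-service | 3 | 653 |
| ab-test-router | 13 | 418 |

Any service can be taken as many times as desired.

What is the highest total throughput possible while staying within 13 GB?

Taking 13×pdf-renderer: 13 GB used, 5733 in throughput.

5733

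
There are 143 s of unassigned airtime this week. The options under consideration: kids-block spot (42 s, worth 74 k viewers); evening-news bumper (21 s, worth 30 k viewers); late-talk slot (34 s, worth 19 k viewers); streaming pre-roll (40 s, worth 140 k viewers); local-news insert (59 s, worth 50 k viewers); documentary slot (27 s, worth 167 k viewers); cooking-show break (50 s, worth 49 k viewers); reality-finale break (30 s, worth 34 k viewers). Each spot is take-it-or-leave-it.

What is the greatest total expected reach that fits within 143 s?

By expected reach per s: documentary slot 6.19, streaming pre-roll 3.50, kids-block spot 1.76 lead.
Greedy by ratio would take kids-block spot + evening-news bumper + streaming pre-roll + documentary slot: 130 s used, total 411.
Replace evening-news bumper with reality-finale break: the trade gains 4 net, giving 415 at 139 s.
No other feasible combination exceeds 415.

415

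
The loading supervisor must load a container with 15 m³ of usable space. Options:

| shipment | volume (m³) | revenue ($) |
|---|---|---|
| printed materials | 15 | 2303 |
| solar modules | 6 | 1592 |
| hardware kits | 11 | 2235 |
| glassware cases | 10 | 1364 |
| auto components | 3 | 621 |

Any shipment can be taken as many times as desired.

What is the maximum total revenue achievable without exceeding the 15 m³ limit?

3805

Density check — solar modules 265.33, auto components 207.00, hardware kits 203.18 are the best per m³.
2×solar modules + auto components uses 15 of the 15 m³ and totals 3805.
No other feasible combination exceeds 3805.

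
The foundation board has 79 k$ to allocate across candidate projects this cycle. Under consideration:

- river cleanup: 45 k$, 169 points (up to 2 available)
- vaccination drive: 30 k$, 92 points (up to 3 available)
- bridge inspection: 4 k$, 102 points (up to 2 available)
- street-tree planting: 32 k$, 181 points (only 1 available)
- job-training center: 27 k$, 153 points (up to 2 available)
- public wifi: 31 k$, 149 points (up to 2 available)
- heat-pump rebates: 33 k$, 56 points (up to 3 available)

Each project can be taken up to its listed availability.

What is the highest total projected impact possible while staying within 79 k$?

538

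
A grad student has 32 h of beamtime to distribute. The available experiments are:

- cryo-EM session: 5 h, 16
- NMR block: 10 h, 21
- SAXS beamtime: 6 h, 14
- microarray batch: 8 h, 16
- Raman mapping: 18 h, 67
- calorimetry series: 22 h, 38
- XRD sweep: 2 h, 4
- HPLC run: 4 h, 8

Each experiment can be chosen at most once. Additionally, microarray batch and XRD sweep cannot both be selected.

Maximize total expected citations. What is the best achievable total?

Best packing: cryo-EM session + SAXS beamtime + Raman mapping + XRD sweep — 31 h, 101 total.

101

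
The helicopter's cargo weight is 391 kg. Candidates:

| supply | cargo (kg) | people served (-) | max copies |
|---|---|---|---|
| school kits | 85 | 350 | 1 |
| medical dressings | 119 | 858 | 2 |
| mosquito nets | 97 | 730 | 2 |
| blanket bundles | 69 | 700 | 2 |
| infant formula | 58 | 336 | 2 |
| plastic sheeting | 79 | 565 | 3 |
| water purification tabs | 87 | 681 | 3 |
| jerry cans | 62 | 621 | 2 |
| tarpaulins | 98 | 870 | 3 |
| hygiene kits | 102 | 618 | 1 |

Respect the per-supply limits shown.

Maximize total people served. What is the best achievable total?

3682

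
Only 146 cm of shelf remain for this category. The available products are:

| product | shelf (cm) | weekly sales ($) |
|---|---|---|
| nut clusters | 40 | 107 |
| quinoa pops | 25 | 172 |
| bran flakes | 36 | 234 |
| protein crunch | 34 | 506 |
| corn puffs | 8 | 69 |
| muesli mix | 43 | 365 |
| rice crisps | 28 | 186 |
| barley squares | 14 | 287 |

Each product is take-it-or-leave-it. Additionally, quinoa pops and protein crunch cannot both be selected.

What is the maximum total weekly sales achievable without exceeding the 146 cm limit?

1461

Best packing: bran flakes + protein crunch + corn puffs + muesli mix + barley squares — 135 cm, 1461 total.
The closest alternative, protein crunch + corn puffs + muesli mix + rice crisps + barley squares, reaches only 1413.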